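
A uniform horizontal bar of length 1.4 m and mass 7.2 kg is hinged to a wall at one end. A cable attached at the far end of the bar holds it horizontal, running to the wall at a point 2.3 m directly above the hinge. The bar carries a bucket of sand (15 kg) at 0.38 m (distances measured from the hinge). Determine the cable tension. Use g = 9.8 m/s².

T ≈ 88 N

Take moments about the hinge.
Beam weight: 7.2 × 9.8 = 70.56 N down at 0.7 m → arm 0.7 m, τ = 70.56 × 0.7 = 49.39 N·m clockwise.
Bucket of sand: 15 × 9.8 = 147 N down at 0.38 m → arm 0.38 m, τ = 147 × 0.38 = 55.86 N·m clockwise.
Total clockwise load moment = 105.2 N·m.
The cable tension T acts at 1.4 m; only its component perpendicular to the bar, T sinθ, produces torque. sinθ = h/√(h²+d²) = 2.3/√(2.3²+1.4²) = 0.8542.
Στ = 0 ⇒ T × 1.4 × 0.8542 = 105.2 ⇒ T = 105.2 / 1.196 = 88 N.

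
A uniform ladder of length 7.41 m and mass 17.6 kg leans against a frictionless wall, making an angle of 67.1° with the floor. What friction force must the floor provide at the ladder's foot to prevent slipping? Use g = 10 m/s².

Taking torques about the foot of the ladder:
Ladder weight 17.6×10 = 176 N acts at 3.705 m along the ladder; its horizontal arm is 3.705·cos67.1° = 1.442 m → τ = 253.8 N·m clockwise.
Wall normal N acts horizontally at the top; its moment arm is the height L sinθ = 7.41·sin67.1° = 6.826 m, counterclockwise.
For rotational equilibrium, N × 6.826 = 253.8, so N = 37.2 N.
ΣFx = 0: friction at the foot balances the wall's push, so f = N_wall = 37.2 N.

f ≈ 37.2 N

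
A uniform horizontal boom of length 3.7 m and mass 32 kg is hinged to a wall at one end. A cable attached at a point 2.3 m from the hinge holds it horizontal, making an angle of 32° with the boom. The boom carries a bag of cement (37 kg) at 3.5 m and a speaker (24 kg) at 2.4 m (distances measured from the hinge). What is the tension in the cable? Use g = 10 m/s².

Take moments about the hinge.
Beam weight: 32 × 10 = 320 N down at 1.85 m → arm 1.85 m, τ = 320 × 1.85 = 592 N·m clockwise.
Bag of cement: 37 × 10 = 370 N down at 3.5 m → arm 3.5 m, τ = 370 × 3.5 = 1295 N·m clockwise.
Speaker: 24 × 10 = 240 N down at 2.4 m → arm 2.4 m, τ = 240 × 2.4 = 576 N·m clockwise.
Total clockwise load moment = 2463 N·m.
The cable tension T acts at 2.3 m; only its component perpendicular to the boom, T sinθ, produces torque. sin 32° = 0.5299.
For rotational equilibrium, T × 2.3 × 0.5299 = 2463, so T = 2463 / 1.219 = 2020 N.

T ≈ 2020 N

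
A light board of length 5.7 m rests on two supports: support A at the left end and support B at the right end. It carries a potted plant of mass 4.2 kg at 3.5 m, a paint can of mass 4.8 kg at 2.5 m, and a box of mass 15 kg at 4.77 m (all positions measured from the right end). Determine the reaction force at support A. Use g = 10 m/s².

Choose support B as the axis so its reaction then has zero moment arm.
Potted plant: 4.2 × 10 = 42 N down at 3.5 m → arm 3.5 m, τ = 42 × 3.5 = 147 N·m counterclockwise.
Paint can: 4.8 × 10 = 48 N down at 2.5 m → arm 2.5 m, τ = 48 × 2.5 = 120 N·m counterclockwise.
Box: 15 × 10 = 150 N down at 4.77 m → arm 4.77 m, τ = 150 × 4.77 = 715.5 N·m counterclockwise.
Net load moment about support B = 982.5 N·m counterclockwise.
Reaction R at support A is upward at 5.7 m, arm 5.7 m → moment R × 5.7 clockwise.
For rotational equilibrium, R × 5.7 = 982.5, so R = 172 N.

R_A ≈ 172 N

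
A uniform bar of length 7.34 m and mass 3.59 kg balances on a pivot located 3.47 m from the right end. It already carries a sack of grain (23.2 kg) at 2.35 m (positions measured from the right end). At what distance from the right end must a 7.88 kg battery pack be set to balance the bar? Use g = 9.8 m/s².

About the pivot (at 3.47 m from the right end):
Beam weight: 3.59 × 9.8 = 35.18 N down at 3.67 m → arm 0.2 m, τ = 35.18 × 0.2 = 7.036 N·m counterclockwise.
Sack of grain: 23.2 × 9.8 = 227.4 N down at 2.35 m → arm 1.12 m, τ = 227.4 × 1.12 = 254.7 N·m clockwise.
Net moment of existing loads = 247.7 N·m clockwise.
The battery pack weighs 7.88 × 9.8 = 77.22 N and must supply an equal counterclockwise moment, so its lever arm about the pivot is 247.7 / 77.22 = 3.21 m.
That puts it at 3.47 + 3.21 = 6.68 m from the right end.

x ≈ 6.68 m from the right end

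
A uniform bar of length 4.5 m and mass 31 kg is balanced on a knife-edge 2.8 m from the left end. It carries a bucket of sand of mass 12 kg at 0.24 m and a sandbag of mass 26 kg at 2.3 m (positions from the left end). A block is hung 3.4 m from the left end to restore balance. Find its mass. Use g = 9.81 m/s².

Taking torques about the knife-edge (at 2.8 m from the left end):
Beam weight: 31 × 9.81 = 304.1 N down at 2.25 m → arm 0.55 m, τ = 304.1 × 0.55 = 167.3 N·m counterclockwise.
Bucket of sand: 12 × 9.81 = 117.7 N down at 0.24 m → arm 2.56 m, τ = 117.7 × 2.56 = 301.3 N·m counterclockwise.
Sandbag: 26 × 9.81 = 255.1 N down at 2.3 m → arm 0.5 m, τ = 255.1 × 0.5 = 127.5 N·m counterclockwise.
Net moment of known loads = 596.1 N·m counterclockwise.
An unknown mass m at 3.4 m has arm 0.6 m; its moment is m·g·0.6 clockwise.
Στ = 0 ⇒ m × 9.81 × 0.6 = 596.1 ⇒ m = 596.1 / (9.81 × 0.6) = 101 kg.

m ≈ 101 kg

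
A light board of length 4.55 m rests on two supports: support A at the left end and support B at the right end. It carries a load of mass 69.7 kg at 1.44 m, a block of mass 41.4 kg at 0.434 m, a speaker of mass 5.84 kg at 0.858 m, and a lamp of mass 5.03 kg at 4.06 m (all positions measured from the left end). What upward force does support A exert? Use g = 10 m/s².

R_A ≈ 904 N

Sum moments about support B (its reaction then has zero moment arm).
Load: 69.7 × 10 = 697 N down at 1.44 m → arm 3.11 m, τ = 697 × 3.11 = 2168 N·m counterclockwise.
Block: 41.4 × 10 = 414 N down at 0.434 m → arm 4.116 m, τ = 414 × 4.116 = 1704 N·m counterclockwise.
Speaker: 5.84 × 10 = 58.4 N down at 0.858 m → arm 3.692 m, τ = 58.4 × 3.692 = 215.6 N·m counterclockwise.
Lamp: 5.03 × 10 = 50.3 N down at 4.06 m → arm 0.49 m, τ = 50.3 × 0.49 = 24.65 N·m counterclockwise.
Net load moment about support B = 4112 N·m counterclockwise.
Reaction R at support A is upward at 0 m, arm 4.55 m → moment R × 4.55 clockwise.
Στ = 0 ⇒ R × 4.55 = 4112 ⇒ R = 904 N.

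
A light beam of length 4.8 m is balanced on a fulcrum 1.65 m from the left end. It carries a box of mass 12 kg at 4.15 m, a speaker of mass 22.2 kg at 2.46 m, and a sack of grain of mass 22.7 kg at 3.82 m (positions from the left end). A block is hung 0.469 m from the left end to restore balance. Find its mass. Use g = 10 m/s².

m ≈ 82.3 kg

Take moments about the fulcrum (at 1.65 m from the left end).
Box: 12 × 10 = 120 N down at 4.15 m → arm 2.5 m, τ = 120 × 2.5 = 300 N·m clockwise.
Speaker: 22.2 × 10 = 222 N down at 2.46 m → arm 0.81 m, τ = 222 × 0.81 = 179.8 N·m clockwise.
Sack of grain: 22.7 × 10 = 227 N down at 3.82 m → arm 2.17 m, τ = 227 × 2.17 = 492.6 N·m clockwise.
Net moment of known loads = 972.4 N·m clockwise.
An unknown mass m at 0.469 m has arm 1.181 m; its moment is m·g·1.181 counterclockwise.
Setting net torque to zero: m × 10 × 1.181 = 972.4 → m = 972.4 / (10 × 1.181) = 82.3 kg.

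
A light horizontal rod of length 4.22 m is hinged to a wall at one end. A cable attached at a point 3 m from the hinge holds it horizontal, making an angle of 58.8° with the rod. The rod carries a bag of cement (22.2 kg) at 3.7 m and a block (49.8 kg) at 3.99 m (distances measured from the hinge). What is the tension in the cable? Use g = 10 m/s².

About the hinge:
Bag of cement: 22.2 × 10 = 222 N down at 3.7 m → arm 3.7 m, τ = 222 × 3.7 = 821.4 N·m clockwise.
Block: 49.8 × 10 = 498 N down at 3.99 m → arm 3.99 m, τ = 498 × 3.99 = 1987 N·m clockwise.
Total clockwise load moment = 2808 N·m.
The cable tension T acts at 3 m; only its component perpendicular to the rod, T sinθ, produces torque. sin 58.8° = 0.8554.
Balancing moments: T × 3 × 0.8554 = 2808, giving T = 2808 / 2.566 = 1090 N.

T ≈ 1090 N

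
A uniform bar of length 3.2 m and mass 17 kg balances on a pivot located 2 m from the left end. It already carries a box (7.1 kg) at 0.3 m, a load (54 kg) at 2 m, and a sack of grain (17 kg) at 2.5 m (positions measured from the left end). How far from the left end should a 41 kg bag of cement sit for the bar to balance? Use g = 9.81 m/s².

x ≈ 2.25 m from the left end

Taking torques about the pivot (at 2 m from the left end):
Beam weight: 17 × 9.81 = 166.8 N down at 1.6 m → arm 0.4 m, τ = 166.8 × 0.4 = 66.72 N·m counterclockwise.
Box: 7.1 × 9.81 = 69.65 N down at 0.3 m → arm 1.7 m, τ = 69.65 × 1.7 = 118.4 N·m counterclockwise.
Load: acts at the pivot, moment arm 0 → no torque.
Sack of grain: 17 × 9.81 = 166.8 N down at 2.5 m → arm 0.5 m, τ = 166.8 × 0.5 = 83.4 N·m clockwise.
Net moment of existing loads = 101.7 N·m counterclockwise.
The bag of cement weighs 41 × 9.81 = 402.2 N and must supply an equal clockwise moment, so its lever arm about the pivot is 101.7 / 402.2 = 0.253 m.
That puts it at 2 + 0.253 = 2.25 m from the left end.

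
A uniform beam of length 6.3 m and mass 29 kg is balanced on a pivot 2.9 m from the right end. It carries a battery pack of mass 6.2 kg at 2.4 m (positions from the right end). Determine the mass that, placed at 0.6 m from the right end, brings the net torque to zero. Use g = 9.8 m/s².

m ≈ 1.8 kg

Taking torques about the pivot (at 2.9 m from the right end):
Beam weight: 29 × 9.8 = 284.2 N down at 3.15 m → arm 0.25 m, τ = 284.2 × 0.25 = 71.05 N·m counterclockwise.
Battery pack: 6.2 × 9.8 = 60.76 N down at 2.4 m → arm 0.5 m, τ = 60.76 × 0.5 = 30.38 N·m clockwise.
Net moment of known loads = 40.67 N·m counterclockwise.
An unknown mass m at 0.6 m has arm 2.3 m; its moment is m·g·2.3 clockwise.
Στ = 0 ⇒ m × 9.8 × 2.3 = 40.67 ⇒ m = 40.67 / (9.8 × 2.3) = 1.8 kg.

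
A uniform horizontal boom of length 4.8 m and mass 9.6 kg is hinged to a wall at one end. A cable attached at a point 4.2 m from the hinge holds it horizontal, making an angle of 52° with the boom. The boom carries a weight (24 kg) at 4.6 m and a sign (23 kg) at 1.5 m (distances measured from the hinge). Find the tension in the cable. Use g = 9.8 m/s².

T ≈ 497 N

Take moments about the hinge.
Beam weight: 9.6 × 9.8 = 94.08 N down at 2.4 m → arm 2.4 m, τ = 94.08 × 2.4 = 225.8 N·m clockwise.
Weight: 24 × 9.8 = 235.2 N down at 4.6 m → arm 4.6 m, τ = 235.2 × 4.6 = 1082 N·m clockwise.
Sign: 23 × 9.8 = 225.4 N down at 1.5 m → arm 1.5 m, τ = 225.4 × 1.5 = 338.1 N·m clockwise.
Total clockwise load moment = 1646 N·m.
The cable tension T acts at 4.2 m; only its component perpendicular to the boom, T sinθ, produces torque. sin 52° = 0.788.
For rotational equilibrium, T × 4.2 × 0.788 = 1646, so T = 1646 / 3.31 = 497 N.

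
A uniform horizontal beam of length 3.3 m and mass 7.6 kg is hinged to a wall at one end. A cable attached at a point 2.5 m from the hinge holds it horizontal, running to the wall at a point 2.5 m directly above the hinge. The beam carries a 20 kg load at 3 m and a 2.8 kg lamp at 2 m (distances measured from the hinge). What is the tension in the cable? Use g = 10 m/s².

Take moments about the hinge.
Beam weight: 7.6 × 10 = 76 N down at 1.65 m → arm 1.65 m, τ = 76 × 1.65 = 125.4 N·m clockwise.
Load: 20 × 10 = 200 N down at 3 m → arm 3 m, τ = 200 × 3 = 600 N·m clockwise.
Lamp: 2.8 × 10 = 28 N down at 2 m → arm 2 m, τ = 28 × 2 = 56 N·m clockwise.
Total clockwise load moment = 781.4 N·m.
The cable tension T acts at 2.5 m; only its component perpendicular to the beam, T sinθ, produces torque. sinθ = h/√(h²+d²) = 2.5/√(2.5²+2.5²) = 0.7071.
Στ = 0 ⇒ T × 2.5 × 0.7071 = 781.4 ⇒ T = 781.4 / 1.768 = 442 N.

T ≈ 442 N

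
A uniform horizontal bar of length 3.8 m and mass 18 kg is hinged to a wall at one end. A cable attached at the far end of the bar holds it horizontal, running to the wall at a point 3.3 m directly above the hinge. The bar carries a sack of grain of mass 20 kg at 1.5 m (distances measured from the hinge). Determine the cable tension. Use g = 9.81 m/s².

Taking torques about the hinge:
Beam weight: 18 × 9.81 = 176.6 N down at 1.9 m → arm 1.9 m, τ = 176.6 × 1.9 = 335.5 N·m clockwise.
Sack of grain: 20 × 9.81 = 196.2 N down at 1.5 m → arm 1.5 m, τ = 196.2 × 1.5 = 294.3 N·m clockwise.
Total clockwise load moment = 629.8 N·m.
The cable tension T acts at 3.8 m; only its component perpendicular to the bar, T sinθ, produces torque. sinθ = h/√(h²+d²) = 3.3/√(3.3²+3.8²) = 0.6557.
Στ = 0 ⇒ T × 3.8 × 0.6557 = 629.8 ⇒ T = 629.8 / 2.492 = 253 N.

T ≈ 253 N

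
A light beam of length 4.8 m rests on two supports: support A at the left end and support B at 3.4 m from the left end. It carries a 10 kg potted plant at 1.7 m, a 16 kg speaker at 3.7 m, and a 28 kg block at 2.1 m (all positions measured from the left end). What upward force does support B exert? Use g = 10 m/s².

Taking torques about support A:
Potted plant: 10 × 10 = 100 N down at 1.7 m → arm 1.7 m, τ = 100 × 1.7 = 170 N·m clockwise.
Speaker: 16 × 10 = 160 N down at 3.7 m → arm 3.7 m, τ = 160 × 3.7 = 592 N·m clockwise.
Block: 28 × 10 = 280 N down at 2.1 m → arm 2.1 m, τ = 280 × 2.1 = 588 N·m clockwise.
Net load moment about support A = 1350 N·m clockwise.
Reaction R at support B is upward at 3.4 m, arm 3.4 m → moment R × 3.4 counterclockwise.
Setting net torque to zero: R × 3.4 = 1350 → R = 397 N.

R_B ≈ 397 N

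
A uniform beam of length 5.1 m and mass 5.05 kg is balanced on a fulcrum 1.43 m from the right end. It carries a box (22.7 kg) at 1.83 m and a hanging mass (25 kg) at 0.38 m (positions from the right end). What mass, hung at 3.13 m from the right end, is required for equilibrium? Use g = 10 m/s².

m ≈ 6.77 kg

Taking torques about the fulcrum (at 1.43 m from the right end):
Beam weight: 5.05 × 10 = 50.5 N down at 2.55 m → arm 1.12 m, τ = 50.5 × 1.12 = 56.56 N·m counterclockwise.
Box: 22.7 × 10 = 227 N down at 1.83 m → arm 0.4 m, τ = 227 × 0.4 = 90.8 N·m counterclockwise.
Hanging mass: 25 × 10 = 250 N down at 0.38 m → arm 1.05 m, τ = 250 × 1.05 = 262.5 N·m clockwise.
Net moment of known loads = 115.1 N·m clockwise.
An unknown mass m at 3.13 m has arm 1.7 m; its moment is m·g·1.7 counterclockwise.
Setting net torque to zero: m × 10 × 1.7 = 115.1 → m = 115.1 / (10 × 1.7) = 6.77 kg.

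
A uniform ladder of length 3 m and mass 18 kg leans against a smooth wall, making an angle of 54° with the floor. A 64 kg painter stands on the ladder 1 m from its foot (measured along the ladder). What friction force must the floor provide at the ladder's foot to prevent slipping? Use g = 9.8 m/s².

f ≈ 216 N

Choose the foot of the ladder as the axis so the floor normal and friction both act there and drop out.
Ladder weight 18×9.8 = 176.4 N acts at 1.5 m along the ladder; its horizontal arm is 1.5·cos54° = 0.8817 m → τ = 155.5 N·m clockwise.
Painter: 64×9.8 = 627.2 N at 1 m → arm 0.5878 m → τ = 368.7 N·m clockwise.
Wall normal N acts horizontally at the top; its moment arm is the height L sinθ = 3·sin54° = 2.427 m, counterclockwise.
Στ = 0 ⇒ N × 2.427 = 524.2 ⇒ N = 216 N.
ΣFx = 0: friction at the foot balances the wall's push, so f = N_wall = 216 N.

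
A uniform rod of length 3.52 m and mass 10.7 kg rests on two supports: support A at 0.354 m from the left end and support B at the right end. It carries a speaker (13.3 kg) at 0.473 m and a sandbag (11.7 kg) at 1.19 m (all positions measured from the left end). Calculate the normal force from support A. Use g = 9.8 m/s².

Choose support B as the axis so its reaction then has zero moment arm.
Beam weight: 10.7 × 9.8 = 104.9 N down at 1.76 m → arm 1.76 m, τ = 104.9 × 1.76 = 184.6 N·m counterclockwise.
Speaker: 13.3 × 9.8 = 130.3 N down at 0.473 m → arm 3.047 m, τ = 130.3 × 3.047 = 397 N·m counterclockwise.
Sandbag: 11.7 × 9.8 = 114.7 N down at 1.19 m → arm 2.33 m, τ = 114.7 × 2.33 = 267.3 N·m counterclockwise.
Net load moment about support B = 848.9 N·m counterclockwise.
Reaction R at support A is upward at 0.354 m, arm 3.166 m → moment R × 3.166 clockwise.
Balancing moments: R × 3.166 = 848.9, giving R = 268 N.

R_A ≈ 268 N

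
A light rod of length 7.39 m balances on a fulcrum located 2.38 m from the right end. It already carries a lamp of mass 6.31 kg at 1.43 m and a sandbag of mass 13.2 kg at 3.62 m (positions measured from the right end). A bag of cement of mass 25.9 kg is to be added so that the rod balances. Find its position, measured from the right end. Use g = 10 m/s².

Sum moments about the fulcrum (at 2.38 m from the right end) (the support reaction has zero arm there).
Lamp: 6.31 × 10 = 63.1 N down at 1.43 m → arm 0.95 m, τ = 63.1 × 0.95 = 59.95 N·m clockwise.
Sandbag: 13.2 × 10 = 132 N down at 3.62 m → arm 1.24 m, τ = 132 × 1.24 = 163.7 N·m counterclockwise.
Net moment of existing loads = 103.7 N·m counterclockwise.
The bag of cement weighs 25.9 × 10 = 259 N and must supply an equal clockwise moment, so its lever arm about the fulcrum is 103.7 / 259 = 0.4 m.
That puts it at 2.38 − 0.4 = 1.98 m from the right end.

x ≈ 1.98 m from the right end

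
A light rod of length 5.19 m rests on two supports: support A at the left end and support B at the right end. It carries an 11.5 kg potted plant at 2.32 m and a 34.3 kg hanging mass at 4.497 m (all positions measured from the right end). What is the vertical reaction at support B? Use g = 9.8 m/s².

R_B ≈ 107 N

Take moments about support A.
Potted plant: 11.5 × 9.8 = 112.7 N down at 2.32 m → arm 2.87 m, τ = 112.7 × 2.87 = 323.4 N·m clockwise.
Hanging mass: 34.3 × 9.8 = 336.1 N down at 4.497 m → arm 0.693 m, τ = 336.1 × 0.693 = 232.9 N·m clockwise.
Net load moment about support A = 556.3 N·m clockwise.
Reaction R at support B is upward at 0 m, arm 5.19 m → moment R × 5.19 counterclockwise.
Balancing moments: R × 5.19 = 556.3, giving R = 107 N.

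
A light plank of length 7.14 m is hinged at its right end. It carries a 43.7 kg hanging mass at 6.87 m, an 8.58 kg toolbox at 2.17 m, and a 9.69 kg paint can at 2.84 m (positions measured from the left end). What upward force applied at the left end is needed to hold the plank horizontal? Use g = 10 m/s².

Choose the right end as the axis so the unknown pivot reaction has zero arm there.
Hanging mass: 43.7 × 10 = 437 N down at 6.87 m → arm 0.27 m, τ = 437 × 0.27 = 118 N·m counterclockwise.
Toolbox: 8.58 × 10 = 85.8 N down at 2.17 m → arm 4.97 m, τ = 85.8 × 4.97 = 426.4 N·m counterclockwise.
Paint can: 9.69 × 10 = 96.9 N down at 2.84 m → arm 4.3 m, τ = 96.9 × 4.3 = 416.7 N·m counterclockwise.
Net moment of the loads = 961.1 N·m counterclockwise.
The upward force F acts at the left end, arm 7.14 m, giving F × 7.14 clockwise.
Setting net torque to zero: F × 7.14 = 961.1 → F = 961.1 / 7.14 = 135 N.

F ≈ 135 N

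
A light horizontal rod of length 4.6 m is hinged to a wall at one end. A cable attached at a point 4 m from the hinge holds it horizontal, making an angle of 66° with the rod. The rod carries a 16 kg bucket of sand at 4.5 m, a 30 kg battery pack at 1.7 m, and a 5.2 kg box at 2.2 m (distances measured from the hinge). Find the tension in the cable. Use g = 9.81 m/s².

About the hinge:
Bucket of sand: 16 × 9.81 = 157 N down at 4.5 m → arm 4.5 m, τ = 157 × 4.5 = 706.5 N·m clockwise.
Battery pack: 30 × 9.81 = 294.3 N down at 1.7 m → arm 1.7 m, τ = 294.3 × 1.7 = 500.3 N·m clockwise.
Box: 5.2 × 9.81 = 51.01 N down at 2.2 m → arm 2.2 m, τ = 51.01 × 2.2 = 112.2 N·m clockwise.
Total clockwise load moment = 1319 N·m.
The cable tension T acts at 4 m; only its component perpendicular to the rod, T sinθ, produces torque. sin 66° = 0.9135.
Balancing moments: T × 4 × 0.9135 = 1319, giving T = 1319 / 3.654 = 361 N.

T ≈ 361 N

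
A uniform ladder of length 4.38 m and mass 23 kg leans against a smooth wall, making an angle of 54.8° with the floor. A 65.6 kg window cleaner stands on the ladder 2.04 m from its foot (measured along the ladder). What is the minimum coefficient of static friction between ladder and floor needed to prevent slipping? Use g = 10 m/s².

μ_min ≈ 0.335

Choose the foot of the ladder as the axis so the floor normal and friction both act there and drop out.
Ladder weight 23×10 = 230 N acts at 2.19 m along the ladder; its horizontal arm is 2.19·cos54.8° = 1.262 m → τ = 290.3 N·m clockwise.
Window cleaner: 65.6×10 = 656 N at 2.04 m → arm 1.176 m → τ = 771.5 N·m clockwise.
Wall normal N acts horizontally at the top; its moment arm is the height L sinθ = 4.38·sin54.8° = 3.579 m, counterclockwise.
Στ = 0 ⇒ N × 3.579 = 1062 ⇒ N = 296.7 N.
ΣFx = 0 ⇒ f = N_wall = 296.7 N. ΣFy = 0 ⇒ N_floor = 886 N.
μ_min = f / N_floor = 296.7 / 886 = 0.335.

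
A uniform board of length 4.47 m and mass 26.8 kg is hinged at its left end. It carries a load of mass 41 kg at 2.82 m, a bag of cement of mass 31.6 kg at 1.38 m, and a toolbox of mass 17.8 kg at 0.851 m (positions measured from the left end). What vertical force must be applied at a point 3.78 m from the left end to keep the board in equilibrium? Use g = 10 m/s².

Sum moments about the left end (the unknown pivot reaction has zero arm there).
Beam weight: 26.8 × 10 = 268 N down at 2.235 m → arm 2.235 m, τ = 268 × 2.235 = 599 N·m clockwise.
Load: 41 × 10 = 410 N down at 2.82 m → arm 2.82 m, τ = 410 × 2.82 = 1156 N·m clockwise.
Bag of cement: 31.6 × 10 = 316 N down at 1.38 m → arm 1.38 m, τ = 316 × 1.38 = 436.1 N·m clockwise.
Toolbox: 17.8 × 10 = 178 N down at 0.851 m → arm 0.851 m, τ = 178 × 0.851 = 151.5 N·m clockwise.
Net moment of the loads = 2343 N·m clockwise.
The upward force F acts at a point 3.78 m from the left end, arm 3.78 m, giving F × 3.78 counterclockwise.
Στ = 0 ⇒ F × 3.78 = 2343 ⇒ F = 2343 / 3.78 = 620 N.

F ≈ 620 N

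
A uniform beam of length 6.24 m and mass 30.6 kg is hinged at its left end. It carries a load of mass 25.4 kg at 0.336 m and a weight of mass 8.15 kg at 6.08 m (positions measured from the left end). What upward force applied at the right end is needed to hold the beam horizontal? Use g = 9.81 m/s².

F ≈ 241 N

Sum moments about the left end (the unknown pivot reaction has zero arm there).
Beam weight: 30.6 × 9.81 = 300.2 N down at 3.12 m → arm 3.12 m, τ = 300.2 × 3.12 = 936.6 N·m clockwise.
Load: 25.4 × 9.81 = 249.2 N down at 0.336 m → arm 0.336 m, τ = 249.2 × 0.336 = 83.73 N·m clockwise.
Weight: 8.15 × 9.81 = 79.95 N down at 6.08 m → arm 6.08 m, τ = 79.95 × 6.08 = 486.1 N·m clockwise.
Net moment of the loads = 1506 N·m clockwise.
The upward force F acts at the right end, arm 6.24 m, giving F × 6.24 counterclockwise.
Setting net torque to zero: F × 6.24 = 1506 → F = 1506 / 6.24 = 241 N.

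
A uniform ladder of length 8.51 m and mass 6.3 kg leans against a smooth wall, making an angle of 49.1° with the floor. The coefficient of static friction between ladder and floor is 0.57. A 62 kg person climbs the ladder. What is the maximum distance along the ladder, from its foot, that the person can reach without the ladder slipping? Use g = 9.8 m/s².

d ≈ 5.74 m

Choose the foot of the ladder as the axis so the floor normal and friction both act there and drop out.
Ladder weight 6.3×9.8 = 61.74 N acts at 4.255 m along the ladder; its horizontal arm is 4.255·cos49.1° = 2.786 m → τ = 172 N·m clockwise.
Person weight 62×9.8 = 607.6 N at distance d → arm d·cos49.1° → τ = 607.6·d·0.6547 clockwise.
Wall normal N at the top has arm L sinθ = 6.432 m counterclockwise, so Στ = 0 gives N·6.432 = 172 + 397.8·d.
ΣFy = 0 ⇒ N_floor = 669.3 N, so the maximum friction is μ_s·N_floor = 0.57×669.3 = 381.5 N. ΣFx = 0 ⇒ N_wall = f, so at the slipping point N = 381.5 N.
Substituting: 381.5×6.432 = 172 + 397.8·d ⇒ d = (2454 − 172) / 397.8 = 5.74 m.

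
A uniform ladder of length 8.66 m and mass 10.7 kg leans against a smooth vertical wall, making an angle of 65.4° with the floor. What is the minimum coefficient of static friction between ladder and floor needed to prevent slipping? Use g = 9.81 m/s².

μ_min ≈ 0.229

Choose the foot of the ladder as the axis so the floor normal and friction both act there and drop out.
Ladder weight 10.7×9.81 = 105 N acts at 4.33 m along the ladder; its horizontal arm is 4.33·cos65.4° = 1.802 m → τ = 189.2 N·m clockwise.
Wall normal N acts horizontally at the top; its moment arm is the height L sinθ = 8.66·sin65.4° = 7.874 m, counterclockwise.
Στ = 0 ⇒ N × 7.874 = 189.2 ⇒ N = 24.03 N.
ΣFx = 0 ⇒ f = N_wall = 24.03 N. ΣFy = 0 ⇒ N_floor = 105 N.
μ_min = f / N_floor = 24.03 / 105 = 0.229.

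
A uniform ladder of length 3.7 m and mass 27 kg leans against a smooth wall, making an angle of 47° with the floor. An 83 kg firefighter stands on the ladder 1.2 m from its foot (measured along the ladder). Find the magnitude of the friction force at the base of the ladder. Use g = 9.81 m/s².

Taking torques about the foot of the ladder:
Ladder weight 27×9.81 = 264.9 N acts at 1.85 m along the ladder; its horizontal arm is 1.85·cos47° = 1.262 m → τ = 334.3 N·m clockwise.
Firefighter: 83×9.81 = 814.2 N at 1.2 m → arm 0.8184 m → τ = 666.3 N·m clockwise.
Wall normal N acts horizontally at the top; its moment arm is the height L sinθ = 3.7·sin47° = 2.706 m, counterclockwise.
Setting net torque to zero: N × 2.706 = 1001 → N = 370 N.
ΣFx = 0: friction at the foot balances the wall's push, so f = N_wall = 370 N.

f ≈ 370 N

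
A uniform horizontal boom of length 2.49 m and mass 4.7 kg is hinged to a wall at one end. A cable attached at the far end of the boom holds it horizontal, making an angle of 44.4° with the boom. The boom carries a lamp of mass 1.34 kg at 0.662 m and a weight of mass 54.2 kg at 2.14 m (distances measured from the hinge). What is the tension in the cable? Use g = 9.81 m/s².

About the hinge:
Beam weight: 4.7 × 9.81 = 46.11 N down at 1.245 m → arm 1.245 m, τ = 46.11 × 1.245 = 57.41 N·m clockwise.
Lamp: 1.34 × 9.81 = 13.15 N down at 0.662 m → arm 0.662 m, τ = 13.15 × 0.662 = 8.705 N·m clockwise.
Weight: 54.2 × 9.81 = 531.7 N down at 2.14 m → arm 2.14 m, τ = 531.7 × 2.14 = 1138 N·m clockwise.
Total clockwise load moment = 1204 N·m.
The cable tension T acts at 2.49 m; only its component perpendicular to the boom, T sinθ, produces torque. sin 44.4° = 0.6997.
Balancing moments: T × 2.49 × 0.6997 = 1204, giving T = 1204 / 1.742 = 691 N.

T ≈ 691 N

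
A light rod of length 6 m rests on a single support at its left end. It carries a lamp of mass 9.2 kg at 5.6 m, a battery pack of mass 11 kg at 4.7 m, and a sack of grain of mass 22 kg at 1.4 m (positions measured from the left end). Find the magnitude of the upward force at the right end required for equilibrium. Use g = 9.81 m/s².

F ≈ 219 N

Take moments about the left end.
Lamp: 9.2 × 9.81 = 90.25 N down at 5.6 m → arm 5.6 m, τ = 90.25 × 5.6 = 505.4 N·m clockwise.
Battery pack: 11 × 9.81 = 107.9 N down at 4.7 m → arm 4.7 m, τ = 107.9 × 4.7 = 507.1 N·m clockwise.
Sack of grain: 22 × 9.81 = 215.8 N down at 1.4 m → arm 1.4 m, τ = 215.8 × 1.4 = 302.1 N·m clockwise.
Net moment of the loads = 1315 N·m clockwise.
The upward force F acts at the right end, arm 6 m, giving F × 6 counterclockwise.
For rotational equilibrium, F × 6 = 1315, so F = 1315 / 6 = 219 N.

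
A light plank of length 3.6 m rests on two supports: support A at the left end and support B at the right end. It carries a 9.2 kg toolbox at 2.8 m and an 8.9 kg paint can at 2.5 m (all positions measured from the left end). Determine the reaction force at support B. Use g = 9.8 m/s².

R_B ≈ 131 N

Take moments about support A.
Toolbox: 9.2 × 9.8 = 90.16 N down at 2.8 m → arm 2.8 m, τ = 90.16 × 2.8 = 252.4 N·m clockwise.
Paint can: 8.9 × 9.8 = 87.22 N down at 2.5 m → arm 2.5 m, τ = 87.22 × 2.5 = 218.1 N·m clockwise.
Net load moment about support A = 470.5 N·m clockwise.
Reaction R at support B is upward at 3.6 m, arm 3.6 m → moment R × 3.6 counterclockwise.
Balancing moments: R × 3.6 = 470.5, giving R = 131 N.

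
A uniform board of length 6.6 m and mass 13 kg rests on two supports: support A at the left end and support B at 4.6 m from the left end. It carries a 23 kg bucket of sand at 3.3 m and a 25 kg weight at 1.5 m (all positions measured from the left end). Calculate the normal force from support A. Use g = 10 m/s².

R_A ≈ 270 N

Sum moments about support B (its reaction then has zero moment arm).
Beam weight: 13 × 10 = 130 N down at 3.3 m → arm 1.3 m, τ = 130 × 1.3 = 169 N·m counterclockwise.
Bucket of sand: 23 × 10 = 230 N down at 3.3 m → arm 1.3 m, τ = 230 × 1.3 = 299 N·m counterclockwise.
Weight: 25 × 10 = 250 N down at 1.5 m → arm 3.1 m, τ = 250 × 3.1 = 775 N·m counterclockwise.
Net load moment about support B = 1243 N·m counterclockwise.
Reaction R at support A is upward at 0 m, arm 4.6 m → moment R × 4.6 clockwise.
Στ = 0 ⇒ R × 4.6 = 1243 ⇒ R = 270 N.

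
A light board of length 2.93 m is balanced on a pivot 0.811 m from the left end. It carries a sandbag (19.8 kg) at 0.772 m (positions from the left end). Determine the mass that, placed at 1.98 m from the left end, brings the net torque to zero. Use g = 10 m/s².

m ≈ 0.661 kg

Taking torques about the pivot (at 0.811 m from the left end):
Sandbag: 19.8 × 10 = 198 N down at 0.772 m → arm 0.039 m, τ = 198 × 0.039 = 7.722 N·m counterclockwise.
Net moment of known loads = 7.722 N·m counterclockwise.
An unknown mass m at 1.98 m has arm 1.169 m; its moment is m·g·1.169 clockwise.
Balancing moments: m × 10 × 1.169 = 7.722, giving m = 7.722 / (10 × 1.169) = 0.661 kg.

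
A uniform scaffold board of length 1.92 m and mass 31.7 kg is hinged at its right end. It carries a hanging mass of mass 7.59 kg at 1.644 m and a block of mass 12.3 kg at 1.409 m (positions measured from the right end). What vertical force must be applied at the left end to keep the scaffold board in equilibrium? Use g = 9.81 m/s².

F ≈ 308 N

Take moments about the right end.
Beam weight: 31.7 × 9.81 = 311 N down at 0.96 m → arm 0.96 m, τ = 311 × 0.96 = 298.6 N·m counterclockwise.
Hanging mass: 7.59 × 9.81 = 74.46 N down at 1.644 m → arm 1.644 m, τ = 74.46 × 1.644 = 122.4 N·m counterclockwise.
Block: 12.3 × 9.81 = 120.7 N down at 1.409 m → arm 1.409 m, τ = 120.7 × 1.409 = 170.1 N·m counterclockwise.
Net moment of the loads = 591.1 N·m counterclockwise.
The upward force F acts at the left end, arm 1.92 m, giving F × 1.92 clockwise.
Στ = 0 ⇒ F × 1.92 = 591.1 ⇒ F = 591.1 / 1.92 = 308 N.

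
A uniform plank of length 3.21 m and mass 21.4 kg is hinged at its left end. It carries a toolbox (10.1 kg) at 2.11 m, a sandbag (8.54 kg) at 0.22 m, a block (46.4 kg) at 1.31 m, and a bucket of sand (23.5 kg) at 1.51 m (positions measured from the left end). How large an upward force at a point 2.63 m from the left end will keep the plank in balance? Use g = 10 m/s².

About the left end:
Beam weight: 21.4 × 10 = 214 N down at 1.605 m → arm 1.605 m, τ = 214 × 1.605 = 343.5 N·m clockwise.
Toolbox: 10.1 × 10 = 101 N down at 2.11 m → arm 2.11 m, τ = 101 × 2.11 = 213.1 N·m clockwise.
Sandbag: 8.54 × 10 = 85.4 N down at 0.22 m → arm 0.22 m, τ = 85.4 × 0.22 = 18.79 N·m clockwise.
Block: 46.4 × 10 = 464 N down at 1.31 m → arm 1.31 m, τ = 464 × 1.31 = 607.8 N·m clockwise.
Bucket of sand: 23.5 × 10 = 235 N down at 1.51 m → arm 1.51 m, τ = 235 × 1.51 = 354.9 N·m clockwise.
Net moment of the loads = 1538 N·m clockwise.
The upward force F acts at a point 2.63 m from the left end, arm 2.63 m, giving F × 2.63 counterclockwise.
Στ = 0 ⇒ F × 2.63 = 1538 ⇒ F = 1538 / 2.63 = 585 N.

F ≈ 585 N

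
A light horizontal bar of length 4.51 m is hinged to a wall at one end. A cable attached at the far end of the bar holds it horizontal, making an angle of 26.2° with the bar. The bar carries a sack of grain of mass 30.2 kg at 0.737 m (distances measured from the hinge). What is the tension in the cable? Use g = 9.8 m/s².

Taking torques about the hinge:
Sack of grain: 30.2 × 9.8 = 296 N down at 0.737 m → arm 0.737 m, τ = 296 × 0.737 = 218.2 N·m clockwise.
Total clockwise load moment = 218.2 N·m.
The cable tension T acts at 4.51 m; only its component perpendicular to the bar, T sinθ, produces torque. sin 26.2° = 0.4415.
Στ = 0 ⇒ T × 4.51 × 0.4415 = 218.2 ⇒ T = 218.2 / 1.991 = 110 N.

T ≈ 110 N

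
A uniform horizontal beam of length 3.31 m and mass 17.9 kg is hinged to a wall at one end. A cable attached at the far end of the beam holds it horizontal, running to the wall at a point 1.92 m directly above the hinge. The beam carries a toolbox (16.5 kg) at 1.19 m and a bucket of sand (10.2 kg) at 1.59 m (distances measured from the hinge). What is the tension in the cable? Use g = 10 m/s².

T ≈ 394 N

Choose the hinge as the axis so the unknown hinge reaction has zero arm there.
Beam weight: 17.9 × 10 = 179 N down at 1.655 m → arm 1.655 m, τ = 179 × 1.655 = 296.2 N·m clockwise.
Toolbox: 16.5 × 10 = 165 N down at 1.19 m → arm 1.19 m, τ = 165 × 1.19 = 196.3 N·m clockwise.
Bucket of sand: 10.2 × 10 = 102 N down at 1.59 m → arm 1.59 m, τ = 102 × 1.59 = 162.2 N·m clockwise.
Total clockwise load moment = 654.7 N·m.
The cable tension T acts at 3.31 m; only its component perpendicular to the beam, T sinθ, produces torque. sinθ = h/√(h²+d²) = 1.92/√(1.92²+3.31²) = 0.5018.
Balancing moments: T × 3.31 × 0.5018 = 654.7, giving T = 654.7 / 1.661 = 394 N.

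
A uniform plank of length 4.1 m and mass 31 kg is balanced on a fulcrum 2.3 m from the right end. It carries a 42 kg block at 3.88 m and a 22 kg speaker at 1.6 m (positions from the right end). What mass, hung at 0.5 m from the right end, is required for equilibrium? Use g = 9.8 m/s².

Take moments about the fulcrum (at 2.3 m from the right end).
Beam weight: 31 × 9.8 = 303.8 N down at 2.05 m → arm 0.25 m, τ = 303.8 × 0.25 = 75.95 N·m clockwise.
Block: 42 × 9.8 = 411.6 N down at 3.88 m → arm 1.58 m, τ = 411.6 × 1.58 = 650.3 N·m counterclockwise.
Speaker: 22 × 9.8 = 215.6 N down at 1.6 m → arm 0.7 m, τ = 215.6 × 0.7 = 150.9 N·m clockwise.
Net moment of known loads = 423.4 N·m counterclockwise.
An unknown mass m at 0.5 m has arm 1.8 m; its moment is m·g·1.8 clockwise.
Balancing moments: m × 9.8 × 1.8 = 423.4, giving m = 423.4 / (9.8 × 1.8) = 24 kg.

m ≈ 24 kg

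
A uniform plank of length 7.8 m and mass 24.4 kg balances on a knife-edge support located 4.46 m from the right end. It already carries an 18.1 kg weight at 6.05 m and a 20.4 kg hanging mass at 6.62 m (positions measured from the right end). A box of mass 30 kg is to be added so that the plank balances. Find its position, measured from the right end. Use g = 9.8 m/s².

Take moments about the knife-edge support (at 4.46 m from the right end).
Beam weight: 24.4 × 9.8 = 239.1 N down at 3.9 m → arm 0.56 m, τ = 239.1 × 0.56 = 133.9 N·m clockwise.
Weight: 18.1 × 9.8 = 177.4 N down at 6.05 m → arm 1.59 m, τ = 177.4 × 1.59 = 282.1 N·m counterclockwise.
Hanging mass: 20.4 × 9.8 = 199.9 N down at 6.62 m → arm 2.16 m, τ = 199.9 × 2.16 = 431.8 N·m counterclockwise.
Net moment of existing loads = 580 N·m counterclockwise.
The box weighs 30 × 9.8 = 294 N and must supply an equal clockwise moment, so its lever arm about the knife-edge support is 580 / 294 = 1.97 m.
That puts it at 4.46 − 1.97 = 2.49 m from the right end.

x ≈ 2.49 m from the right end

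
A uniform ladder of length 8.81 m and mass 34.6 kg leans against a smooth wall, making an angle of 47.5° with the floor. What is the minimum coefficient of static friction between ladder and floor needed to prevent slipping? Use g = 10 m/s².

Take moments about the foot of the ladder.
Ladder weight 34.6×10 = 346 N acts at 4.405 m along the ladder; its horizontal arm is 4.405·cos47.5° = 2.976 m → τ = 1030 N·m clockwise.
Wall normal N acts horizontally at the top; its moment arm is the height L sinθ = 8.81·sin47.5° = 6.495 m, counterclockwise.
For rotational equilibrium, N × 6.495 = 1030, so N = 158.6 N.
ΣFx = 0 ⇒ f = N_wall = 158.6 N. ΣFy = 0 ⇒ N_floor = 346 N.
μ_min = f / N_floor = 158.6 / 346 = 0.458.

μ_min ≈ 0.458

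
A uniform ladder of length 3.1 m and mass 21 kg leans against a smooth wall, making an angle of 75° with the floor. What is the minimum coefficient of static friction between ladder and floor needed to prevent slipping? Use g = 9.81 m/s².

μ_min ≈ 0.134

Sum moments about the foot of the ladder (the floor normal and friction both act there and drop out).
Ladder weight 21×9.81 = 206 N acts at 1.55 m along the ladder; its horizontal arm is 1.55·cos75° = 0.4012 m → τ = 82.65 N·m clockwise.
Wall normal N acts horizontally at the top; its moment arm is the height L sinθ = 3.1·sin75° = 2.994 m, counterclockwise.
Balancing moments: N × 2.994 = 82.65, giving N = 27.61 N.
ΣFx = 0 ⇒ f = N_wall = 27.61 N. ΣFy = 0 ⇒ N_floor = 206 N.
μ_min = f / N_floor = 27.61 / 206 = 0.134.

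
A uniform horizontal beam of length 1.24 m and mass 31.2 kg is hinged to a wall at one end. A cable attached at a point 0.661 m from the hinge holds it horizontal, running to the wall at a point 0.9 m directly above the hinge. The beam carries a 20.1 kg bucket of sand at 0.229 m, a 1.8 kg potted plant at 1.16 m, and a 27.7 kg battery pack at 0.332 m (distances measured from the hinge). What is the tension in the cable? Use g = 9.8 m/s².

About the hinge:
Beam weight: 31.2 × 9.8 = 305.8 N down at 0.62 m → arm 0.62 m, τ = 305.8 × 0.62 = 189.6 N·m clockwise.
Bucket of sand: 20.1 × 9.8 = 197 N down at 0.229 m → arm 0.229 m, τ = 197 × 0.229 = 45.11 N·m clockwise.
Potted plant: 1.8 × 9.8 = 17.64 N down at 1.16 m → arm 1.16 m, τ = 17.64 × 1.16 = 20.46 N·m clockwise.
Battery pack: 27.7 × 9.8 = 271.5 N down at 0.332 m → arm 0.332 m, τ = 271.5 × 0.332 = 90.14 N·m clockwise.
Total clockwise load moment = 345.3 N·m.
The cable tension T acts at 0.661 m; only its component perpendicular to the beam, T sinθ, produces torque. sinθ = h/√(h²+d²) = 0.9/√(0.9²+0.661²) = 0.806.
Setting net torque to zero: T × 0.661 × 0.806 = 345.3 → T = 345.3 / 0.5328 = 648 N.

T ≈ 648 N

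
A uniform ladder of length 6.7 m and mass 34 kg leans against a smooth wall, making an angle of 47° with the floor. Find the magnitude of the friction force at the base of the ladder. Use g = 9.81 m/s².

f ≈ 156 N

Take moments about the foot of the ladder.
Ladder weight 34×9.81 = 333.5 N acts at 3.35 m along the ladder; its horizontal arm is 3.35·cos47° = 2.285 m → τ = 762 N·m clockwise.
Wall normal N acts horizontally at the top; its moment arm is the height L sinθ = 6.7·sin47° = 4.9 m, counterclockwise.
Balancing moments: N × 4.9 = 762, giving N = 156 N.
ΣFx = 0: friction at the foot balances the wall's push, so f = N_wall = 156 N.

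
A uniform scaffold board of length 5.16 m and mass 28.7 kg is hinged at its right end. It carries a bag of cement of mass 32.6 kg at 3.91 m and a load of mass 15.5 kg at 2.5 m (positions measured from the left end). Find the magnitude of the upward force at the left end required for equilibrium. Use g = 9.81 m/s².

F ≈ 297 N

Taking torques about the right end:
Beam weight: 28.7 × 9.81 = 281.5 N down at 2.58 m → arm 2.58 m, τ = 281.5 × 2.58 = 726.3 N·m counterclockwise.
Bag of cement: 32.6 × 9.81 = 319.8 N down at 3.91 m → arm 1.25 m, τ = 319.8 × 1.25 = 399.8 N·m counterclockwise.
Load: 15.5 × 9.81 = 152.1 N down at 2.5 m → arm 2.66 m, τ = 152.1 × 2.66 = 404.6 N·m counterclockwise.
Net moment of the loads = 1531 N·m counterclockwise.
The upward force F acts at the left end, arm 5.16 m, giving F × 5.16 clockwise.
Setting net torque to zero: F × 5.16 = 1531 → F = 1531 / 5.16 = 297 N.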